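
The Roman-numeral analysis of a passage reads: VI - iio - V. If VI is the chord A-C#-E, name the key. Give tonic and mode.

C# minor

The chord A is a major triad rooted on A; its label is VI.
If A is scale degree 6 and the mode makes that degree carry a major triad, the tonic is C# and the mode is minor.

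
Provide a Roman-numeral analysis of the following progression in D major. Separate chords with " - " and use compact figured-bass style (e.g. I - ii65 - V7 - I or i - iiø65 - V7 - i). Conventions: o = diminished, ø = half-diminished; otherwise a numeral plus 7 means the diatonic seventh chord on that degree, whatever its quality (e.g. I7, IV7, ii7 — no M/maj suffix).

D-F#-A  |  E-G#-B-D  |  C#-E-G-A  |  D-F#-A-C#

I - V7/V - V65 - I7

D-F#-A: major triad on D = scale degree 1 → I.
E-G#-B-D: a dominant seventh chord on E, the applied dominant of V → V7/V.
C#-E-G-A: root A is the dominant; dominant seventh chord there is V65.
D-F#-A-C#: major seventh chord on D = scale degree 1 → I7.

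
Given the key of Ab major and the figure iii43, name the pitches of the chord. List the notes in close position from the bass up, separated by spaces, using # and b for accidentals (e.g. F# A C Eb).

G Bb C Eb

The numeral's case and figure indicate a minor seventh chord. In Ab major its root, the mediant, is C.
That chord is spelled C-Eb-G-Bb.
With the 43 figure the chord is in second inversion; from the bass G upward in close position it reads G-Bb-C-Eb.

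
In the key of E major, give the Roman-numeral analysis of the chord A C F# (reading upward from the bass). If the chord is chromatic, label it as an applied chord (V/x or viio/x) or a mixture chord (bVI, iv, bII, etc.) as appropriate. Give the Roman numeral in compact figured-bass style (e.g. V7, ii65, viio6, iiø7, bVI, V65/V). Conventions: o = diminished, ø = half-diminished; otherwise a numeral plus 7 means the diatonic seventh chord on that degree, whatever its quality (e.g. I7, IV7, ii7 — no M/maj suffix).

Stacked in thirds the chord is F#-A-C: a diminished triad on F#.
F# is the second degree of E major. This is the diminished supertonic triad, borrowed from the parallel minor.
With A in the bass the chord is in first inversion, so the figured bass is 6.

iio6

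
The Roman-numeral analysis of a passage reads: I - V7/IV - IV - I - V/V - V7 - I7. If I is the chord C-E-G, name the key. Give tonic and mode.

The chord C is a major triad rooted on C; its label is I.
If C is scale degree 1 and the mode makes that degree carry a major triad, the tonic is C and the mode is major.

C major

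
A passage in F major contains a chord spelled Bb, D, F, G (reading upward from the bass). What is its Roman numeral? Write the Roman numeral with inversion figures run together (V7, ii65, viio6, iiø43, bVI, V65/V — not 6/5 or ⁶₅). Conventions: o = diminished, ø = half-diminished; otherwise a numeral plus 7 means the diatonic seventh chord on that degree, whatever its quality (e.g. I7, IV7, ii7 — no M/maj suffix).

ii65

The pitches G-Bb-D-F form a minor seventh chord rooted on G.
G is scale degree 2 in F major, and a minor seventh chord on that degree is written ii7.
With Bb in the bass the chord is in first inversion, so the figured bass is 65.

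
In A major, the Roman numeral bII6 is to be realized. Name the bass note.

bII in A major has root Bb; the chord is Bb-D-F.
The figure 6 means first inversion — the third is in the bass.

D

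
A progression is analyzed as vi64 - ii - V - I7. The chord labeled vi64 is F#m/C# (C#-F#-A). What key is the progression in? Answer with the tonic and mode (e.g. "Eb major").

vi64 is given as C#-F#-A — a minor triad with root F#.
vi64 on F# implies F# is the submediant; that puts the tonic at A, and the lowercase numeral fits major mode.

A major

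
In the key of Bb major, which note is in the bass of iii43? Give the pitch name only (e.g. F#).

A

iii in Bb major has root D; the chord is D-F-A-C.
The figure 43 means second inversion — the fifth is in the bass.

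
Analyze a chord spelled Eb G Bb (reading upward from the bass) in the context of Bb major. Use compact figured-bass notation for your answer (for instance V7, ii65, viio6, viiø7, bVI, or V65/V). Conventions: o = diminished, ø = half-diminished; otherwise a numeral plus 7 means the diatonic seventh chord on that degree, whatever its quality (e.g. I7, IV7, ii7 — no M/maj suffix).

IV

Stacked in thirds the chord is Eb-G-Bb: a major triad on Eb.
Eb is scale degree 4 in Bb major, and a major triad on that degree is written IV.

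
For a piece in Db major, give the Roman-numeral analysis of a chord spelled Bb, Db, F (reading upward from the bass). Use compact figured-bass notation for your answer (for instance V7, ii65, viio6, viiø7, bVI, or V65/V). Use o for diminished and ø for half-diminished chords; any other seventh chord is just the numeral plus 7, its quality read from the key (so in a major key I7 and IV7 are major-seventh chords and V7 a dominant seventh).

Stacked in thirds the chord is Bb-Db-F: a minor triad on Bb.
In Db major, Bb is the submediant; the diatonic minor triad there is vi.

vi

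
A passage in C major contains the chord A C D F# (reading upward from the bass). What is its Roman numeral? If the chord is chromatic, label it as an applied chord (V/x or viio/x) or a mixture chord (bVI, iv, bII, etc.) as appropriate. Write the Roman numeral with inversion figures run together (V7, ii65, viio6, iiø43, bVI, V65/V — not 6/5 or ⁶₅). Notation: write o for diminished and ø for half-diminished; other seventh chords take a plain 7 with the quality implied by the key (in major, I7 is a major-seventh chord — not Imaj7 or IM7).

Stacked in thirds the chord is D-F#-A-C: a dominant seventh chord on D.
D is not a diatonic chord root with this quality in C major, but it lies a perfect fifth above G (V), so the chord functions as an applied dominant of V.
With A in the bass the chord is in second inversion, so the figured bass is 43.

V43/V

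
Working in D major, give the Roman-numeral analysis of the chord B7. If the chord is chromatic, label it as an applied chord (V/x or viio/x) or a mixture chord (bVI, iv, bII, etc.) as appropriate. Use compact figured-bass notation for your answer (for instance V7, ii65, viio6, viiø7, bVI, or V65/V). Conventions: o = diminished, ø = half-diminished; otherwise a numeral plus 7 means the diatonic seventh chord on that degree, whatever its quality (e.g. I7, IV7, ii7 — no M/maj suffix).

The pitches B-D#-F#-A form a dominant seventh chord rooted on B.
B is not a diatonic chord root with this quality in D major, but it lies a perfect fifth above E (ii), so the chord functions as an applied dominant of ii.

V7/ii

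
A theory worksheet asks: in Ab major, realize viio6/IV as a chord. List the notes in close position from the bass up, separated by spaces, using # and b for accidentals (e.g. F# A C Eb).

The slash marks an applied leading-tone chord: viio of IV. In Ab major, IV is Db, so the leading tone to it is C, a half step below.
Building a diminished triad on C gives C-Eb-Gb.
With the 6 figure the chord is in first inversion; from the bass Eb upward in close position it reads Eb-Gb-C.

Eb Gb C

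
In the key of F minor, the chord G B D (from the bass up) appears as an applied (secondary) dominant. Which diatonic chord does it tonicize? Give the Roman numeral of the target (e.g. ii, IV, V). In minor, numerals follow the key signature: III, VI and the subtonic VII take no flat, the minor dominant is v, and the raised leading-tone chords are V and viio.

V

The chord is a major triad on G.
A dominant resolves down a perfect fifth: G → C. In F minor, C is scale degree 5, i.e. V.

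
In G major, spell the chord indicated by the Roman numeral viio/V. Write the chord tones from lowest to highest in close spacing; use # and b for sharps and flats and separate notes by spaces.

C# E G

The slash marks an applied leading-tone chord: viio of V. In G major, V is D, so the leading tone to it is C#, a half step below.
Building a diminished triad on C# gives C#-E-G.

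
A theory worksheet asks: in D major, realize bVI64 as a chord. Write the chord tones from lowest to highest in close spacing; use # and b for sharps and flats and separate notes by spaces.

F Bb D

bVI64 is a major triad on the lowered sixth degree, borrowed from the parallel minor. In D major that root is Bb.
So the chord is Bb-D-F.
The figured bass 64 indicates second inversion, placing the fifth (F) in the bass: F-Bb-D.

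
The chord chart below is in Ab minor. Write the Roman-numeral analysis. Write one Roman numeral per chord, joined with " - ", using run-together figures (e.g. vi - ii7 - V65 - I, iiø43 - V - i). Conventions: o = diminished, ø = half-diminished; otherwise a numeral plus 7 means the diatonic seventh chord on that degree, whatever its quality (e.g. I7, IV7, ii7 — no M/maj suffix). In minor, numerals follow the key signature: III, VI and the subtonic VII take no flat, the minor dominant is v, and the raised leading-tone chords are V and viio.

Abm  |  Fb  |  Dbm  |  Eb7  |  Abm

i - VI - iv - V7 - i

Abm has root Ab, degree 1 in Ab minor, so i.
Fb: root Fb is the submediant; major triad there is VI.
Dbm: root Db is the subdominant; minor triad there is iv.
Eb7: root Eb is the dominant; dominant seventh chord there is V7.
Abm has root Ab, degree 1 in Ab minor, so i.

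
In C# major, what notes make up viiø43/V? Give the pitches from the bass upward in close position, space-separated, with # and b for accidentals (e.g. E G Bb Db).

C# E# F## A#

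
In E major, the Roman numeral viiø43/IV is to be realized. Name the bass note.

D

The applied chord viiø43/IV is rooted on G#: G#-B-D-F#.
The figure 43 means second inversion — the fifth is in the bass.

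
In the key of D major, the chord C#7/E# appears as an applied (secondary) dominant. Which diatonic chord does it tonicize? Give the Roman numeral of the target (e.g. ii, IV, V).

iii

The chord is a dominant seventh chord on C#.
A dominant resolves down a perfect fifth: C# → F#. In D major, F# is scale degree 3, i.e. iii.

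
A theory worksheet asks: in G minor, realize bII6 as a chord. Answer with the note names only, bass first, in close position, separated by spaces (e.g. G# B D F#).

C Eb Ab

bII6 is the Neapolitan sixth — a major triad on the lowered second degree, here in its customary first inversion. In G minor that root is Ab.
So the chord is Ab-C-Eb, a major triad.
With the 6 figure the chord is in first inversion; from the bass C upward in close position it reads C-Eb-Ab.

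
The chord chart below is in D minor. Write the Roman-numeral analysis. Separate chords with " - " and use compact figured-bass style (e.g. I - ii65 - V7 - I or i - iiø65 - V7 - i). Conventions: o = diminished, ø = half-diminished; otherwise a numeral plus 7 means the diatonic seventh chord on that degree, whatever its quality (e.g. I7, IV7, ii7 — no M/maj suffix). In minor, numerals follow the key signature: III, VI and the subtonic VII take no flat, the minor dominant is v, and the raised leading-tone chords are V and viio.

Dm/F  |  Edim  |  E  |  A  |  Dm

i6 - iio - V/V - V - i

Dm/F has root D, degree 1 in D minor, so i6.
Edim has root E, degree 2 in D minor, so iio.
E: a major triad on E, the applied dominant of V → V/V.
A: major triad on A = scale degree 5 → V.
Dm: minor triad on D = scale degree 1 → i.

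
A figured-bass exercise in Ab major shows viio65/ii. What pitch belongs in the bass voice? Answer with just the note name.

The applied chord viio65/ii is rooted on A: A-C-Eb-Gb.
The figure 65 means first inversion — the third is in the bass.

C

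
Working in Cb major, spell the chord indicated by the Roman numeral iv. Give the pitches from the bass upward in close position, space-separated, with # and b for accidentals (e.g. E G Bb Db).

Fb Abb Cb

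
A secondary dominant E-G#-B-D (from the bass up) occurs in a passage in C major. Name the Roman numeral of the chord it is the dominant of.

The chord is a dominant seventh chord on E.
A dominant resolves down a perfect fifth: E → A. In C major, A is scale degree 6, i.e. vi.

vi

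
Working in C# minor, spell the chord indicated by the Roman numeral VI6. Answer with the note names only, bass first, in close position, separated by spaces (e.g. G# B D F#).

C# E A

The numeral's case and figure indicate a major triad. In C# minor its root, the sixth degree, is A.
That chord is spelled A-C#-E.
The figured bass 6 indicates first inversion, placing the third (C#) in the bass: C#-E-A.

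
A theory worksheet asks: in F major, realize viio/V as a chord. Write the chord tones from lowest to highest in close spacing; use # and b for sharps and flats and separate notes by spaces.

B D F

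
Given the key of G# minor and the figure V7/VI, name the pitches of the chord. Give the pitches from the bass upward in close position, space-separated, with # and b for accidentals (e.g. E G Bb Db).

B D# F# A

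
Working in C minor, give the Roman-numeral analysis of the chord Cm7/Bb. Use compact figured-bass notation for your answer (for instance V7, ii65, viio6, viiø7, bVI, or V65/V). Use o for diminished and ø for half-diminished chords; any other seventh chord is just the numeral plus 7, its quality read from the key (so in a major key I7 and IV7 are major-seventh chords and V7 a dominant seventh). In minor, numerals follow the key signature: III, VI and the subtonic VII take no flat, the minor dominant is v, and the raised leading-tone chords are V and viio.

i42

Stacked in thirds the chord is C-Eb-G-Bb: a minor seventh chord on C.
In C minor, C is the tonic; the diatonic minor seventh chord there is i7.
With Bb in the bass the chord is in third inversion, so the figured bass is 42.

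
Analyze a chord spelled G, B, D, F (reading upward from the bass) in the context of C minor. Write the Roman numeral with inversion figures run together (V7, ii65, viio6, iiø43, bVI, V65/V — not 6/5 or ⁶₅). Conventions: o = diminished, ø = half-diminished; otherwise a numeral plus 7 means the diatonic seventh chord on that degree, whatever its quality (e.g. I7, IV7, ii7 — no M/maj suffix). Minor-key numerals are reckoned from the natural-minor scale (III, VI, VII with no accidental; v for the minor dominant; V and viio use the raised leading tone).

V7

Stacked in thirds the chord is G-B-D-F: a dominant seventh chord on G.
In C minor, G is the dominant; the diatonic dominant seventh chord there is V7.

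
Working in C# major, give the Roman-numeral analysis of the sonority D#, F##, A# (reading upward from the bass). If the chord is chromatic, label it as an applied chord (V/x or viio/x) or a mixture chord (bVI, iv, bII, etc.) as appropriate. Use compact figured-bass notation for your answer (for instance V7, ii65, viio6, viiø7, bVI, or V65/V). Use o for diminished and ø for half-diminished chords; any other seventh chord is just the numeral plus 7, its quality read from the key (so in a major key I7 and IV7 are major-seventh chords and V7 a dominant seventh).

V/V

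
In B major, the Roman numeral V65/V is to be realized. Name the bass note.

E#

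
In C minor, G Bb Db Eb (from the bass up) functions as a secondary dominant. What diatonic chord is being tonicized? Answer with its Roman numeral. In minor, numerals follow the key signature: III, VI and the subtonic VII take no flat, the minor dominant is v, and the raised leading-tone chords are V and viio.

VI

The chord is a dominant seventh chord on Eb.
A dominant resolves down a perfect fifth: Eb → Ab. In C minor, Ab is scale degree 6, i.e. VI.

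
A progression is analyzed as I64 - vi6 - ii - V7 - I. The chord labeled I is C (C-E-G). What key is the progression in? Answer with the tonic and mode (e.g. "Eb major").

C major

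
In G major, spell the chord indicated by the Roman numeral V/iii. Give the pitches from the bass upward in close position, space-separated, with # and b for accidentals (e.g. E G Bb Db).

F# A# C#

V/iii is a secondary dominant — the dominant triad of iii. iii in G major is B, so the applied chord's root is F#, a perfect fifth above.
Building a major triad on F# gives F#-A#-C#.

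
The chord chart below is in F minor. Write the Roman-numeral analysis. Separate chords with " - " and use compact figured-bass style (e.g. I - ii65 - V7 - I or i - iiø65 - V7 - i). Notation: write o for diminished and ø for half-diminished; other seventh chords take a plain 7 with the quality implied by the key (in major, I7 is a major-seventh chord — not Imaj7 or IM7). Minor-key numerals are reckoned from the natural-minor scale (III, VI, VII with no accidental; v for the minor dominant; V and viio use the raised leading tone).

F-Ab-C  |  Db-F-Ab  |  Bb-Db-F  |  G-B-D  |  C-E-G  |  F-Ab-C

F-Ab-C has root F, degree 1 in F minor, so i.
Db-F-Ab has root Db, degree 6 in F minor, so VI.
Bb-Db-F: minor triad on Bb = scale degree 4 → iv.
G-B-D is the secondary dominant of V (major triad on G): V/V.
C-E-G has root C, degree 5 in F minor, so V.
F-Ab-C has root F, degree 1 in F minor, so i.

i - VI - iv - V/V - V - i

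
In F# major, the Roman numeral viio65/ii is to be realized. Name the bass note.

A#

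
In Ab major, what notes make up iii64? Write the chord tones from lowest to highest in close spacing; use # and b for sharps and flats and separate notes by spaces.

The numeral's case and figure indicate a minor triad. In Ab major its root, the mediant, is C.
That chord is spelled C-Eb-G.
The figured bass 64 indicates second inversion, placing the fifth (G) in the bass: G-C-Eb.

G C Eb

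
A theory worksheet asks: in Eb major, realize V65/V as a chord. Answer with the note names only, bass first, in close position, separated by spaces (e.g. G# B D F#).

The slash means an applied dominant: we want the dominant of V. In Eb major, V is Bb major, and its dominant is built on F.
Building a dominant seventh chord on F gives F-A-C-Eb.
With the 65 figure the chord is in first inversion; from the bass A upward in close position it reads A-C-Eb-F.

A C Eb F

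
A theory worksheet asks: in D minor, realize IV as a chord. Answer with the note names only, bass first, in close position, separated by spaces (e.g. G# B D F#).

IV is the major subdominant, borrowed from the parallel major. In D minor that root is G.
So the chord is G-B-D, a major triad.

G B D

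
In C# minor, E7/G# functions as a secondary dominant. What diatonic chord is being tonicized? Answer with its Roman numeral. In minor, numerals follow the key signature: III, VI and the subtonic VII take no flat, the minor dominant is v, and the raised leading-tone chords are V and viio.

VI

The chord is a dominant seventh chord on E.
A dominant resolves down a perfect fifth: E → A. In C# minor, A is scale degree 6, i.e. VI.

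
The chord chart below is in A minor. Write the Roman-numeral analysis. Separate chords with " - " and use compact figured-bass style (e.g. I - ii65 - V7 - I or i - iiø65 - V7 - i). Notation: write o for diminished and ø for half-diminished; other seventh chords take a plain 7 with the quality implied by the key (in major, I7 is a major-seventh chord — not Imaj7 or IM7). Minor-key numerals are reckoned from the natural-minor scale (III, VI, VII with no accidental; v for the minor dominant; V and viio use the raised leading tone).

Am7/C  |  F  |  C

i65 - VI - III

Am7/C: root A is the tonic; minor seventh chord there is i65.
F: root F is the submediant; major triad there is VI.
C: root C is the mediant; major triad there is III.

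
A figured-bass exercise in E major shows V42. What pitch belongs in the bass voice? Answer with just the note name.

V in E major has root B; the chord is B-D#-F#-A.
The figure 42 means third inversion — the seventh is in the bass.

A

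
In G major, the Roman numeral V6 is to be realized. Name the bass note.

F#

V in G major has root D; the chord is D-F#-A.
The figure 6 means first inversion — the third is in the bass.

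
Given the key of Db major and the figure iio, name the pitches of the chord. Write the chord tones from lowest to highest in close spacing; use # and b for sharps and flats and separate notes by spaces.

iio is the diminished supertonic triad, borrowed from the parallel minor. In Db major that root is Eb.
So the chord is Eb-Gb-Bbb.

Eb Gb Bbb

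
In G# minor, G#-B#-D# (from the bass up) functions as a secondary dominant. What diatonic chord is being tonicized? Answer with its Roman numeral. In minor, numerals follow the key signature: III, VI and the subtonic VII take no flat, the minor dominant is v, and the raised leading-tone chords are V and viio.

The chord is a major triad on G#.
A dominant resolves down a perfect fifth: G# → C#. In G# minor, C# is scale degree 4, i.e. iv.

iv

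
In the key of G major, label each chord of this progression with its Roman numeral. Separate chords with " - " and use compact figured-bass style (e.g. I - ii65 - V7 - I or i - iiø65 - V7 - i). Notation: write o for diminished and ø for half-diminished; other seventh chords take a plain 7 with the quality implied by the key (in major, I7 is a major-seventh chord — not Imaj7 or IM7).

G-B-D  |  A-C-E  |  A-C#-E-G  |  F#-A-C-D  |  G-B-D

I - ii - V7/V - V65 - I

G-B-D has root G, degree 1 in G major, so I.
A-C-E has root A, degree 2 in G major, so ii.
A-C#-E-G: a dominant seventh chord on A, the applied dominant of V → V7/V.
F#-A-C-D has root D, degree 5 in G major, so V65.
G-B-D: root G is the tonic; major triad there is I.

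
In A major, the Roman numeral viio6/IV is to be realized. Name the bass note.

The applied chord viio6/IV is rooted on C#: C#-E-G.
The figure 6 means first inversion — the third is in the bass.

E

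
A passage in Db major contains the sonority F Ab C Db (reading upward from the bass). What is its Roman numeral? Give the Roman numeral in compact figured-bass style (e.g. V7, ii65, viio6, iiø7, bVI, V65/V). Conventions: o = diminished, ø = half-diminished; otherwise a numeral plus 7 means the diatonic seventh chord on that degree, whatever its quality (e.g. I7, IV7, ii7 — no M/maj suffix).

I65

Stacked in thirds the chord is Db-F-Ab-C: a major seventh chord on Db.
Db is scale degree 1 in Db major, and a major seventh chord on that degree is written I7.
With F in the bass the chord is in first inversion, so the figured bass is 65.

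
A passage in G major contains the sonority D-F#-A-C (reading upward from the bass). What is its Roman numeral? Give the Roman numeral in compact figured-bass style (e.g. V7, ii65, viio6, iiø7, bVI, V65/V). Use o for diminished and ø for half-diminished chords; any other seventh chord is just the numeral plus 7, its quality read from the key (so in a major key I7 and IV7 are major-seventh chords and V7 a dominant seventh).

Stacked in thirds the chord is D-F#-A-C: a dominant seventh chord on D.
D is scale degree 5 in G major, and a dominant seventh chord on that degree is written V7.

V7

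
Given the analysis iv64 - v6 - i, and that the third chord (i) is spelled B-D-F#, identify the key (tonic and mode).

i is given as B-D-F# — a minor triad with root B.
If B is scale degree 1 and the mode makes that degree carry a minor triad, the tonic is B and the mode is minor.

B minor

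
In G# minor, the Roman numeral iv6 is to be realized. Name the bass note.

E

iv in G# minor has root C#; the chord is C#-E-G#.
The figure 6 means first inversion — the third is in the bass.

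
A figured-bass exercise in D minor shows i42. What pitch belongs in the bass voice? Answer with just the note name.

C

i in D minor has root D; the chord is D-F-A-C.
The figure 42 means third inversion — the seventh is in the bass.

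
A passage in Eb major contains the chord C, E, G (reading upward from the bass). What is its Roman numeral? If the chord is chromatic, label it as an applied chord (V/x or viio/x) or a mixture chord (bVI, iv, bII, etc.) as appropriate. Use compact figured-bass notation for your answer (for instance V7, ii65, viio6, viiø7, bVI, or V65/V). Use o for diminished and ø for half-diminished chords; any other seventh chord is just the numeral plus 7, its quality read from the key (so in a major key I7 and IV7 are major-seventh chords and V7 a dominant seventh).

The pitches C-E-G form a major triad rooted on C.
C is not a diatonic chord root with this quality in Eb major, but it lies a perfect fifth above F (ii), so the chord functions as an applied dominant of ii.

V/ii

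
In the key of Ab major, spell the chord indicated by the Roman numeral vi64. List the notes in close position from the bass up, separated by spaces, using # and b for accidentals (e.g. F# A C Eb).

C F Ab

In Ab major, the submediant is F, and the diatonic chord built there is a minor triad.
That chord is spelled F-Ab-C.
With the 64 figure the chord is in second inversion; from the bass C upward in close position it reads C-F-Ab.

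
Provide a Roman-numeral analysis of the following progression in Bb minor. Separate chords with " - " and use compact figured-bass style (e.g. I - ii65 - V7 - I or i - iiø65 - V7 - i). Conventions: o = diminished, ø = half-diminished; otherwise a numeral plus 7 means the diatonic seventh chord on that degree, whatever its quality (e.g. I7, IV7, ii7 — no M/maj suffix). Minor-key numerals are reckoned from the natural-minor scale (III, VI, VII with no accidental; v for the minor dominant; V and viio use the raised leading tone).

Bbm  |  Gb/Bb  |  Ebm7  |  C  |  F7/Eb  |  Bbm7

i - VI6 - iv7 - V/V - V42 - i7

Bbm has root Bb, degree 1 in Bb minor, so i.
Gb/Bb has root Gb, degree 6 in Bb minor, so VI6.
Ebm7 has root Eb, degree 4 in Bb minor, so iv7.
C: a major triad on C, the applied dominant of V → V/V.
F7/Eb: root F is the dominant; dominant seventh chord there is V42.
Bbm7: root Bb is the tonic; minor seventh chord there is i7.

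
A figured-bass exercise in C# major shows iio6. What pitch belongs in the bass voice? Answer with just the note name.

iio in C# major has root D#; the chord is D#-F#-A.
The figure 6 means first inversion — the third is in the bass.

F#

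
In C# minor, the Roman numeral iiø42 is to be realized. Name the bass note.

C#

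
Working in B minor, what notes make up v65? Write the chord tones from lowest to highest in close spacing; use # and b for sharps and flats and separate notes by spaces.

A C# E F#

In B minor, the dominant is F#, and the diatonic chord built there is a minor seventh chord.
That chord is spelled F#-A-C#-E.
The figured bass 65 indicates first inversion, placing the third (A) in the bass: A-C#-E-F#.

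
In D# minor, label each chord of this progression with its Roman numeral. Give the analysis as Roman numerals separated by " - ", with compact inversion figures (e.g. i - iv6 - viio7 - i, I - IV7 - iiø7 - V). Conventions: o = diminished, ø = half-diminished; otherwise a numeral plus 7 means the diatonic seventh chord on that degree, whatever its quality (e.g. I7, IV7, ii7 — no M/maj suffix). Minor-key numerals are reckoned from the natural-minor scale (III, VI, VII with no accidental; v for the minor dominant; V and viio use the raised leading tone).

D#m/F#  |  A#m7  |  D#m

D#m/F# has root D#, degree 1 in D# minor, so i6.
A#m7: root A# is the dominant; minor seventh chord there is v7.
D#m: minor triad on D# = scale degree 1 → i.

i6 - v7 - i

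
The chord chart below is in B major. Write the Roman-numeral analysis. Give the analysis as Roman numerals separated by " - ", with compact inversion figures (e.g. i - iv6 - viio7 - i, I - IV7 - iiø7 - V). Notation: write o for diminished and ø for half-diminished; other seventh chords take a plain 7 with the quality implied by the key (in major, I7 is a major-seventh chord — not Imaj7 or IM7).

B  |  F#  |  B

I - V - I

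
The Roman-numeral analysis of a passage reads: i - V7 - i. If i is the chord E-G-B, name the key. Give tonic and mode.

The chord Em is a minor triad rooted on E; its label is i.
If E is scale degree 1 and the mode makes that degree carry a minor triad, the tonic is E and the mode is minor.

E minor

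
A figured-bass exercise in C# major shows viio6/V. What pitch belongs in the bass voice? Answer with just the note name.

A#

The applied chord viio6/V is rooted on F##: F##-A#-C#.
The figure 6 means first inversion — the third is in the bass.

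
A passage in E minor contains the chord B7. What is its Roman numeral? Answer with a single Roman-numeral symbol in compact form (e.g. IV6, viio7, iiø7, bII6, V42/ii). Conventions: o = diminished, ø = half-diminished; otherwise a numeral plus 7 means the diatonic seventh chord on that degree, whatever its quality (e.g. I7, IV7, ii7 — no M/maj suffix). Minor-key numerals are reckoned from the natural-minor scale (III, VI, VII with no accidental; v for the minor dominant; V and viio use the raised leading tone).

V7

Stacked in thirds the chord is B-D#-F#-A: a dominant seventh chord on B.
In E minor, B is the dominant; the diatonic dominant seventh chord there is V7.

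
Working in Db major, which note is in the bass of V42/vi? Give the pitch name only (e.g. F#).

Eb

The applied chord V42/vi is rooted on F: F-A-C-Eb.
The figure 42 means third inversion — the seventh is in the bass.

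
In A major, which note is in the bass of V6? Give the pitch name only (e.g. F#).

V in A major has root E; the chord is E-G#-B.
The figure 6 means first inversion — the third is in the bass.

G#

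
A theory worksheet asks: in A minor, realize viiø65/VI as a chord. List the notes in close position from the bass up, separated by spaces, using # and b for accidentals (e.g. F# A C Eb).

viiø65/VI is a secondary leading-tone chord. The target VI is F in A minor; the applied chord is rooted a semitone below, on E.
Building a half-diminished seventh chord on E gives E-G-Bb-D.
The figured bass 65 indicates first inversion, placing the third (G) in the bass: G-Bb-D-E.

G Bb D E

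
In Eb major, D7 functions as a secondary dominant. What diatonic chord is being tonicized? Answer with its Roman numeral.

iii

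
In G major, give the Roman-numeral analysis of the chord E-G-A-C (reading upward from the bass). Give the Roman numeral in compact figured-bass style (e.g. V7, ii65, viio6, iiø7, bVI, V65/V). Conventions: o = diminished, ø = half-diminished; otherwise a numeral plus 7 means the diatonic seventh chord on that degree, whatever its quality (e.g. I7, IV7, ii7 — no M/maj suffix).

ii43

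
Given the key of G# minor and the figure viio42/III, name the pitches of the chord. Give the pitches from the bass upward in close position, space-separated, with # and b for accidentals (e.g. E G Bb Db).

G A# C# E

viio42/III is a secondary leading-tone chord. The target III is B in G# minor; the applied chord is rooted a semitone below, on A#.
Building a fully diminished seventh chord on A# gives A#-C#-E-G.
The figured bass 42 indicates third inversion, placing the seventh (G) in the bass: G-A#-C#-E.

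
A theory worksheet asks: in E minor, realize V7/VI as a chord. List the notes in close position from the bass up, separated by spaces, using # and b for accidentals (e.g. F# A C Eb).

The slash means an applied dominant: we want the dominant of VI. In E minor, VI is C major, and its dominant is built on G.
Building a dominant seventh chord on G gives G-B-D-F.

G B D F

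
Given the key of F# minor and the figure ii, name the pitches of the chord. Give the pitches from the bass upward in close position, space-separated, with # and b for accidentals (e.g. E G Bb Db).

ii is the minor supertonic, borrowed from the parallel major (the Dorian ii). In F# minor that root is G#.
So the chord is G#-B-D#, a minor triad.

G# B D#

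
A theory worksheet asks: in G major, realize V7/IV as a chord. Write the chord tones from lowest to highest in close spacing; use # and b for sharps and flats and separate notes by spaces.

The slash means an applied dominant: we want the dominant of IV. In G major, IV is C major, and its dominant is built on G.
Building a dominant seventh chord on G gives G-B-D-F.

G B D F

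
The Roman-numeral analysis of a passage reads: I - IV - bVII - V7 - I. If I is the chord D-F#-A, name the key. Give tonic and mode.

D major

The anchor chord is a major triad on D, labeled I.
If D is scale degree 1 and the mode makes that degree carry a major triad, the tonic is D and the mode is major.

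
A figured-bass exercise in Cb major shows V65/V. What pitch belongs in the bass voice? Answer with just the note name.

F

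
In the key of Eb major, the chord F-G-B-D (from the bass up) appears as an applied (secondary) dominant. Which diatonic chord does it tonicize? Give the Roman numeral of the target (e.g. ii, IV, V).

vi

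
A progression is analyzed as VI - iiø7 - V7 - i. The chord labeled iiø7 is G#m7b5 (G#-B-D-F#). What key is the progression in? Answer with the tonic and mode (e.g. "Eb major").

F# minor

iiø7 is given as G#-B-D-F# — a half-diminished seventh chord with root G#.
Counting down one scale step from G# places the tonic on F#; a half-diminished seventh chord on degree 2 is diatonic only in minor.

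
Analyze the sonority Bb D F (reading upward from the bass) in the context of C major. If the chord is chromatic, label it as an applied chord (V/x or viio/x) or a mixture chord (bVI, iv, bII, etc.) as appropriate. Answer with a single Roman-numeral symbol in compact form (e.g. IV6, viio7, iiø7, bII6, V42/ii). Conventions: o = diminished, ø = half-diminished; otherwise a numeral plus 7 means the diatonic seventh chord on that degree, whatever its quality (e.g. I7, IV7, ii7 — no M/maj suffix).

The pitches Bb-D-F form a major triad rooted on Bb.
Bb is the lowered seventh degree of C major (diatonic 7 would be B). This is a major triad on the lowered seventh degree (the subtonic), borrowed from the parallel minor.

bVII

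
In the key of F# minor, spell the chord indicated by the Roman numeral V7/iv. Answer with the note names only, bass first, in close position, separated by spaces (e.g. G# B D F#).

F# A# C# E

V7/iv is a secondary dominant — the dominant seventh of iv. iv in F# minor is B, so the applied chord's root is F#, a perfect fifth above.
Building a dominant seventh chord on F# gives F#-A#-C#-E.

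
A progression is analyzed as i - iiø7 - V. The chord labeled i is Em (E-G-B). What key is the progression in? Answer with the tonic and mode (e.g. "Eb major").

E minor

The chord Em is a minor triad rooted on E; its label is i.
If E is scale degree 1 and the mode makes that degree carry a minor triad, the tonic is E and the mode is minor.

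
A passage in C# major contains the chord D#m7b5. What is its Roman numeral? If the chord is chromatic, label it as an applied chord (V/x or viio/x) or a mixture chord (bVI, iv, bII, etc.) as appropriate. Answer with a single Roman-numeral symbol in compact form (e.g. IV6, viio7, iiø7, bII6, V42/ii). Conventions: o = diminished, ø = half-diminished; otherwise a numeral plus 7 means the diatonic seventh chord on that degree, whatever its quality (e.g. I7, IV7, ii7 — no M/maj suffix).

The pitches D#-F#-A-C# form a half-diminished seventh chord rooted on D#.
D# is the second degree of C# major. This is the half-diminished supertonic seventh, borrowed from the parallel minor.

iiø7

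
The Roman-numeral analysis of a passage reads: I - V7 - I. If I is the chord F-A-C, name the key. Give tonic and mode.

I is given as F-A-C — a major triad with root F.
If F is scale degree 1 and the mode makes that degree carry a major triad, the tonic is F and the mode is major.

F major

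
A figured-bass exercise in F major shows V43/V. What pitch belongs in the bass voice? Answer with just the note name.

D

The applied chord V43/V is rooted on G: G-B-D-F.
The figure 43 means second inversion — the fifth is in the bass.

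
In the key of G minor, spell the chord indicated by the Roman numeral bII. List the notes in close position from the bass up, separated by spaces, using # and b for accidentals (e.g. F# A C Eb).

Scale degree 2 in G minor is A; lowering it a half step gives Ab. bII is the Neapolitan chord — a major triad on the lowered second degree.
So the chord is Ab-C-Eb.

Ab C Eb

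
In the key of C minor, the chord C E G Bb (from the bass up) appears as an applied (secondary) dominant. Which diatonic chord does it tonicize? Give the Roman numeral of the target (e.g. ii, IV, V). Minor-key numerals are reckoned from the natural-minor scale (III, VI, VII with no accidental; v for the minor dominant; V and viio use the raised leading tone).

iv

The chord is a dominant seventh chord on C.
A dominant resolves down a perfect fifth: C → F. In C minor, F is scale degree 4, i.e. iv.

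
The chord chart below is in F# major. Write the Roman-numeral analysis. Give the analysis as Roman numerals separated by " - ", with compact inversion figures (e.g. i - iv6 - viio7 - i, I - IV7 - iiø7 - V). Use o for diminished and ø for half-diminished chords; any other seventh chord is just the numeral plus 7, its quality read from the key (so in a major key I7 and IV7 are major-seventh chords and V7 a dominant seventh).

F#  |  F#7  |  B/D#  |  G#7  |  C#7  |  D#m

I - V7/IV - IV6 - V7/V - V7 - vi

F#: root F# is the tonic; major triad there is I.
F#7: a dominant seventh chord on F#, the applied dominant of IV → V7/IV.
B/D#: major triad on B = scale degree 4 → IV6.
G#7 is the secondary dominant of V (dominant seventh chord on G#): V7/V.
C#7: dominant seventh chord on C# = scale degree 5 → V7.
D#m: root D# is the submediant; minor triad there is vi.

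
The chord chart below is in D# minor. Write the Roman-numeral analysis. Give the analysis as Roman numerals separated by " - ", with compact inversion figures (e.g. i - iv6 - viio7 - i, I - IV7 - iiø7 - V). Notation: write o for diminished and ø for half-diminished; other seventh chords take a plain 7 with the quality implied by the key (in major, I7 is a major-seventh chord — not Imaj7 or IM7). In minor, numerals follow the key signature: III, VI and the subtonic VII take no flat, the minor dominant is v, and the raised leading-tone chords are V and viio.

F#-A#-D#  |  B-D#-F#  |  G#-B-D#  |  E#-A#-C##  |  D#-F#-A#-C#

i6 - VI - iv - V64 - i7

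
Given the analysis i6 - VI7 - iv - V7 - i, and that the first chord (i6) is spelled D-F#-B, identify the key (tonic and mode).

i6 is given as D-F#-B — a minor triad with root B.
If B is scale degree 1 and the mode makes that degree carry a minor triad, the tonic is B and the mode is minor.

B minor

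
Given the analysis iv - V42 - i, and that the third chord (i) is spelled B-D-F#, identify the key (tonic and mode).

B minor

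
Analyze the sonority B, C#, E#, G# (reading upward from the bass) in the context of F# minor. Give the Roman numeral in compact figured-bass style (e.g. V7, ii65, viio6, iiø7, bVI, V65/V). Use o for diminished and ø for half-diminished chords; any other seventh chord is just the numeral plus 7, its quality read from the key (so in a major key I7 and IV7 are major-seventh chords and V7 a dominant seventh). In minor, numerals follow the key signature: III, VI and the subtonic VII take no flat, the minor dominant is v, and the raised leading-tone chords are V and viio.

Stacked in thirds the chord is C#-E#-G#-B: a dominant seventh chord on C#.
In F# minor, C# is the dominant; the diatonic dominant seventh chord there is V7.
With B in the bass the chord is in third inversion, so the figured bass is 42.

V42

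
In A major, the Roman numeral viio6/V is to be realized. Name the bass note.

F#

The applied chord viio6/V is rooted on D#: D#-F#-A.
The figure 6 means first inversion — the third is in the bass.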